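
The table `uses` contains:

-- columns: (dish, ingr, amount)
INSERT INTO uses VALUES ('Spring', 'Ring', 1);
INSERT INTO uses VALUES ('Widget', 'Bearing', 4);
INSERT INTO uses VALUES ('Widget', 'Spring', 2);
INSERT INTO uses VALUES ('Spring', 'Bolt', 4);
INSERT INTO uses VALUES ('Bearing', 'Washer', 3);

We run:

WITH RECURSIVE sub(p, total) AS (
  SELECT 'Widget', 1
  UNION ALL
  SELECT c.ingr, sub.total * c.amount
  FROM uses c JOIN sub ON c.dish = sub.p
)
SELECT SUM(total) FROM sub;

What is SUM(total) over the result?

Base: (Widget, total=1).
Iteration 1: components of {Widget} -> Bearing = 1*4 = 4, Spring = 1*2 = 2.
Iteration 2: components of {Bearing,Spring} -> Bolt = 2*4 = 8, Ring = 2*1 = 2, Washer = 4*3 = 12.
Iteration 3: no further components; recursion stops.
SUM(total) = 1 + 2 + 4 + 2 + 8 + 12 = 29.

29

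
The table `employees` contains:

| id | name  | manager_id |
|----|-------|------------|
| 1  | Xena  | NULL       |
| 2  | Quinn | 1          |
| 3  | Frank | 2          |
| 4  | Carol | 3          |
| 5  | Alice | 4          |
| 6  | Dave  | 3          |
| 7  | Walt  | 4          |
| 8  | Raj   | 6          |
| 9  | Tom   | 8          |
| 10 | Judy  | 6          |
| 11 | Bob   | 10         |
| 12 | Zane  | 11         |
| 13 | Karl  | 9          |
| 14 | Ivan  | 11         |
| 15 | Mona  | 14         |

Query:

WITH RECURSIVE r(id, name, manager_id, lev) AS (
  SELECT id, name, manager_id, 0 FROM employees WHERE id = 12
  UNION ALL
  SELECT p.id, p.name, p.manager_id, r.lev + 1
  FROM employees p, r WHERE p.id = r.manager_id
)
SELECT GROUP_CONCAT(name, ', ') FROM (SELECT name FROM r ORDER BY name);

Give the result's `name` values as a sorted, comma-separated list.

Base: id=12 (Zane), manager_id=11, lev 0.
Iteration 1: join on id=11 -> Bob (id 11, manager_id=10, lev 1).
Iteration 2: join on id=10 -> Judy (id 10, manager_id=6, lev 2).
Iteration 3: join on id=6 -> Dave (id 6, manager_id=3, lev 3).
Iteration 4: join on id=3 -> Frank (id 3, manager_id=2, lev 4).
Iteration 5: join on id=2 -> Quinn (id 2, manager_id=1, lev 5).
Iteration 6: join on id=1 -> Xena (id 1, manager_id=NULL, lev 6).
Iteration 7: manager_id is NULL; no match; recursion stops.

Bob, Dave, Frank, Judy, Quinn, Xena, Zane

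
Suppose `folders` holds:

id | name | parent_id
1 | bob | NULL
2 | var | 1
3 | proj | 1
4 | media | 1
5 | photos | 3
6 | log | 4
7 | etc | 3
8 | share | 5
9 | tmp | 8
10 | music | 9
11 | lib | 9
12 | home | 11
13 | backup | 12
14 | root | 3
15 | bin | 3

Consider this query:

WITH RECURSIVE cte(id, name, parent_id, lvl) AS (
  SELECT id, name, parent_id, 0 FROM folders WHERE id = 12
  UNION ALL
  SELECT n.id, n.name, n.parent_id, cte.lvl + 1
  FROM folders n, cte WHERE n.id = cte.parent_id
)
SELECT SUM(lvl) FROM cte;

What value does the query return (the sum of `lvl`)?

Base: id=12 (home), parent_id=11, lvl 0.
Iteration 1: join on id=11 -> lib (id 11, parent_id=9, lvl 1).
Iteration 2: join on id=9 -> tmp (id 9, parent_id=8, lvl 2).
Iteration 3: join on id=8 -> share (id 8, parent_id=5, lvl 3).
Iteration 4: join on id=5 -> photos (id 5, parent_id=3, lvl 4).
Iteration 5: join on id=3 -> proj (id 3, parent_id=1, lvl 5).
Iteration 6: join on id=1 -> bob (id 1, parent_id=NULL, lvl 6).
Iteration 7: parent_id is NULL; no match; recursion stops.
SUM(lvl) = 0 + 1 + 2 + 3 + 4 + 5 + 6 = 21.

21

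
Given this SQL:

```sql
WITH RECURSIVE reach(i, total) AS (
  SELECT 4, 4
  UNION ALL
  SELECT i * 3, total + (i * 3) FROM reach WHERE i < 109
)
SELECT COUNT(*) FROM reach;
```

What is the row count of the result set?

Base: i=4, total=4.
Iteration 1: 4 < 109 holds -> i = 4 * 3 = 12, total = 4 + 12 = 16.
Iteration 2: 12 < 109 holds -> i = 12 * 3 = 36, total = 16 + 36 = 52.
Iteration 3: 36 < 109 holds -> i = 36 * 3 = 108, total = 52 + 108 = 160.
Iteration 4: 108 < 109 holds -> i = 108 * 3 = 324, total = 160 + 324 = 484.
Iteration 5: 324 < 109 fails; recursion stops.
Total rows emitted: 5.

5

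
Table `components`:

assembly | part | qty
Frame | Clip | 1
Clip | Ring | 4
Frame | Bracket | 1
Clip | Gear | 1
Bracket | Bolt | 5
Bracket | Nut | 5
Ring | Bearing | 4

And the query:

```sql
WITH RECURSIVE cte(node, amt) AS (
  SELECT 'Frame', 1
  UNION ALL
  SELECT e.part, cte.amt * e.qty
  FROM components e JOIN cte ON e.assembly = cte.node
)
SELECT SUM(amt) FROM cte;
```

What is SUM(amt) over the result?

Base: (Frame, amt=1).
Iteration 1: components of {Frame} -> Bracket = 1*1 = 1, Clip = 1*1 = 1.
Iteration 2: components of {Bracket,Clip} -> Bolt = 1*5 = 5, Gear = 1*1 = 1, Nut = 1*5 = 5, Ring = 1*4 = 4.
Iteration 3: components of {Bolt,Gear,Nut,Ring} -> Bearing = 4*4 = 16.
Iteration 4: no further components; recursion stops.
SUM(amt) = 1 + 1 + 1 + 4 + 1 + 5 + 5 + 16 = 34.

34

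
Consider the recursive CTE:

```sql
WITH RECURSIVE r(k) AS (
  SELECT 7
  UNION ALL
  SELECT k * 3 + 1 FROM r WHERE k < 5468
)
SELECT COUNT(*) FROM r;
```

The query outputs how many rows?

8

Base: k=7.
Iteration 1: 7 < 5468 holds -> k = 7 * 3 + 1 = 22.
Iteration 2: 22 < 5468 holds -> k = 22 * 3 + 1 = 67.
Iteration 3: 67 < 5468 holds -> k = 67 * 3 + 1 = 202.
Iteration 4: 202 < 5468 holds -> k = 202 * 3 + 1 = 607.
Iteration 5: 607 < 5468 holds -> k = 607 * 3 + 1 = 1822.
Iteration 6: 1822 < 5468 holds -> k = 1822 * 3 + 1 = 5467.
Iteration 7: 5467 < 5468 holds -> k = 5467 * 3 + 1 = 16402.
Iteration 8: 16402 < 5468 fails; recursion stops.
Total rows emitted: 8.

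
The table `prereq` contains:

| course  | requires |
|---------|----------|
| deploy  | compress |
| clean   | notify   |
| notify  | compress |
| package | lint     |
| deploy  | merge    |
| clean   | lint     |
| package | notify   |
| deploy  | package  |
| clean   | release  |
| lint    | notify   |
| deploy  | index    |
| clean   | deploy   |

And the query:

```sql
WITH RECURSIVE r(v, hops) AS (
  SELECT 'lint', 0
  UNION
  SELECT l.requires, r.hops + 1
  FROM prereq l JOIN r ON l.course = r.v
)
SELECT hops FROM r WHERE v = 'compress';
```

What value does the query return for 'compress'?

Base: (lint, hops=0).
Iteration 1: edges from {lint} -> (notify, hops=1).
Iteration 2: edges from {notify} -> (compress, hops=2).
Iteration 3: no outgoing edges from {compress}; recursion stops.

2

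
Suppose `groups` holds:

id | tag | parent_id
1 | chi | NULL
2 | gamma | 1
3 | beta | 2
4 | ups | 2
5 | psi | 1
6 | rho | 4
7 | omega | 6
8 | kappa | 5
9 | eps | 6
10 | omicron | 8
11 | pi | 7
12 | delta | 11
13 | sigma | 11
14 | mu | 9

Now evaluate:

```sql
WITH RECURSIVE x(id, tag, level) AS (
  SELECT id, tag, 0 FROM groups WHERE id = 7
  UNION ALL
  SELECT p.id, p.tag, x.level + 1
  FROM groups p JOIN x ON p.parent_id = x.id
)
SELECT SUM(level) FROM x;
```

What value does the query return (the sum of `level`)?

5

Base: id=7 (omega) at level 0.
Iteration 1: rows with parent_id in {7} -> pi (id 11, level 1).
Iteration 2: rows with parent_id in {11} -> delta (id 12, level 2), sigma (id 13, level 2).
Iteration 3: no rows with parent_id in {12,13}; recursion stops.
SUM(level) = 0 + 1 + 2 + 2 = 5.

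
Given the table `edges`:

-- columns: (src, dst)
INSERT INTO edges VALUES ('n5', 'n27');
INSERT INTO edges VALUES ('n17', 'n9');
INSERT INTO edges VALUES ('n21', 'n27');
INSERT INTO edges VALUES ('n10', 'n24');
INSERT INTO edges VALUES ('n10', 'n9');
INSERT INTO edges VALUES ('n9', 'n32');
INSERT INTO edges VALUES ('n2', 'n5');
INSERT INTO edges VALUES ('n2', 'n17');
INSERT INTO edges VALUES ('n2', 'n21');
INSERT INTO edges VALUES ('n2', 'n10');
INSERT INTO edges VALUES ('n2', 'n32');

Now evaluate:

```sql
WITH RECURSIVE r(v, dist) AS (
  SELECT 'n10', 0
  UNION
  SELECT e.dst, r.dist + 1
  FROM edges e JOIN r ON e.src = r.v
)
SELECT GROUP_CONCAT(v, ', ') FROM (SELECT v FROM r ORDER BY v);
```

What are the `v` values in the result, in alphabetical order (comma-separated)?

n10, n24, n32, n9

Base: (n10, dist=0).
Iteration 1: edges from {n10} -> (n24, dist=1), (n9, dist=1).
Iteration 2: edges from {n24,n9} -> (n32, dist=2).
Iteration 3: no outgoing edges from {n32}; recursion stops.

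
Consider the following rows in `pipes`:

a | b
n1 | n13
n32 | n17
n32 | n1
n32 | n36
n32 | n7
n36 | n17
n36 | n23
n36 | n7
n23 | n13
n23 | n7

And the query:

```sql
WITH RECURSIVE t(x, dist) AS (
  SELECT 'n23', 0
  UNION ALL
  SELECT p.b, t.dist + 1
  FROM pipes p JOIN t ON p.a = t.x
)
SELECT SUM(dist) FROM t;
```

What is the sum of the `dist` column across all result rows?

2

Base: (n23, dist=0).
Iteration 1: edges from {n23} -> (n13, dist=1), (n7, dist=1).
Iteration 2: no outgoing edges from {n13,n7}; recursion stops.
SUM(dist) = 0 + 1 + 1 = 2.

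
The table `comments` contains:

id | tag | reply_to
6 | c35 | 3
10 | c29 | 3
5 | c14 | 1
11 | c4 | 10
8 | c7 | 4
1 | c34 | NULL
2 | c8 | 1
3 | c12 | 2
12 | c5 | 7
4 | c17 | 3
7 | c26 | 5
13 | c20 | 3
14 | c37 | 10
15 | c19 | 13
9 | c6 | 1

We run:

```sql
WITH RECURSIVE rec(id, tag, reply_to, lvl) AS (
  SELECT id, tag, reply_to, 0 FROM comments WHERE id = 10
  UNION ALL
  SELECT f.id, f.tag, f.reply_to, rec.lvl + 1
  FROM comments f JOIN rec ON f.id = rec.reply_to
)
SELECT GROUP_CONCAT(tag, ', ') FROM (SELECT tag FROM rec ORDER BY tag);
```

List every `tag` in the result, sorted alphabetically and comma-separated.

c12, c29, c34, c8

Base: id=10 (c29), reply_to=3, lvl 0.
Iteration 1: join on id=3 -> c12 (id 3, reply_to=2, lvl 1).
Iteration 2: join on id=2 -> c8 (id 2, reply_to=1, lvl 2).
Iteration 3: join on id=1 -> c34 (id 1, reply_to=NULL, lvl 3).
Iteration 4: reply_to is NULL; no match; recursion stops.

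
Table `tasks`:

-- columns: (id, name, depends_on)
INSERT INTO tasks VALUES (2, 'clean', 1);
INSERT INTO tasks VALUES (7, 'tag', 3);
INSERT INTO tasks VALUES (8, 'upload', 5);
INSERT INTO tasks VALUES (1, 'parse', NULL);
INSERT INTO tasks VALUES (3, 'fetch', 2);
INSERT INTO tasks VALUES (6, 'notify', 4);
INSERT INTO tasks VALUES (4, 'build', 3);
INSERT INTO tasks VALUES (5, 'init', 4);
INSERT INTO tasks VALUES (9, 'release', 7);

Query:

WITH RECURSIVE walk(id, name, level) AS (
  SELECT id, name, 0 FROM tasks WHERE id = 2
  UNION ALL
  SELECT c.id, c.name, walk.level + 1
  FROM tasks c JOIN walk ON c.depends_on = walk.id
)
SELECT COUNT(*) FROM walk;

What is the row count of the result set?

Base: id=2 (clean) at level 0.
Iteration 1: rows with depends_on in {2} -> fetch (id 3, level 1).
Iteration 2: rows with depends_on in {3} -> build (id 4, level 2), tag (id 7, level 2).
Iteration 3: rows with depends_on in {4,7} -> init (id 5, level 3), notify (id 6, level 3), release (id 9, level 3).
Iteration 4: rows with depends_on in {5,6,9} -> upload (id 8, level 4).
Iteration 5: no rows with depends_on in {8}; recursion stops.
Total rows emitted: 8.

8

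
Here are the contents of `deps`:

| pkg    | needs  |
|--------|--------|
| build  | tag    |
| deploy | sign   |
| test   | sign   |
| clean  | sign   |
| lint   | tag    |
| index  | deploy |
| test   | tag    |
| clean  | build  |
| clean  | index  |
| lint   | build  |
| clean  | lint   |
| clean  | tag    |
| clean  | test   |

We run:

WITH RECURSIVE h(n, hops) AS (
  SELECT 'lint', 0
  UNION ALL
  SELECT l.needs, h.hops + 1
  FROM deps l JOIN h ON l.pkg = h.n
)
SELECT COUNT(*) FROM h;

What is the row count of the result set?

4

Base: (lint, hops=0).
Iteration 1: edges from {lint} -> (build, hops=1), (tag, hops=1).
Iteration 2: edges from {build,tag} -> (tag, hops=2).
Iteration 3: no outgoing edges from {tag}; recursion stops.
Total rows emitted: 4.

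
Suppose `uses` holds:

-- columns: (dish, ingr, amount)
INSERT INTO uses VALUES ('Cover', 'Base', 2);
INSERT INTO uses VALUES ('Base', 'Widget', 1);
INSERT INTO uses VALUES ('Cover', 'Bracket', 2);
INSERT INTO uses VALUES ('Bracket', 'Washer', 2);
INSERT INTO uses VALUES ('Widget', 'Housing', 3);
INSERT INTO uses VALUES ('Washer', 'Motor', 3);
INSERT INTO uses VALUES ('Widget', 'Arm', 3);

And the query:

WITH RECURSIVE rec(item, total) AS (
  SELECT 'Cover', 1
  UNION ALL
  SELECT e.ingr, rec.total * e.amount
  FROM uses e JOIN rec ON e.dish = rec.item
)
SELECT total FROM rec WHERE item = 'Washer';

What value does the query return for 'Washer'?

4

Base: (Cover, total=1).
Iteration 1: components of {Cover} -> Base = 1*2 = 2, Bracket = 1*2 = 2.
Iteration 2: components of {Base,Bracket} -> Washer = 2*2 = 4, Widget = 2*1 = 2.
Iteration 3: components of {Washer,Widget} -> Arm = 2*3 = 6, Housing = 2*3 = 6, Motor = 4*3 = 12.
Iteration 4: no further components; recursion stops.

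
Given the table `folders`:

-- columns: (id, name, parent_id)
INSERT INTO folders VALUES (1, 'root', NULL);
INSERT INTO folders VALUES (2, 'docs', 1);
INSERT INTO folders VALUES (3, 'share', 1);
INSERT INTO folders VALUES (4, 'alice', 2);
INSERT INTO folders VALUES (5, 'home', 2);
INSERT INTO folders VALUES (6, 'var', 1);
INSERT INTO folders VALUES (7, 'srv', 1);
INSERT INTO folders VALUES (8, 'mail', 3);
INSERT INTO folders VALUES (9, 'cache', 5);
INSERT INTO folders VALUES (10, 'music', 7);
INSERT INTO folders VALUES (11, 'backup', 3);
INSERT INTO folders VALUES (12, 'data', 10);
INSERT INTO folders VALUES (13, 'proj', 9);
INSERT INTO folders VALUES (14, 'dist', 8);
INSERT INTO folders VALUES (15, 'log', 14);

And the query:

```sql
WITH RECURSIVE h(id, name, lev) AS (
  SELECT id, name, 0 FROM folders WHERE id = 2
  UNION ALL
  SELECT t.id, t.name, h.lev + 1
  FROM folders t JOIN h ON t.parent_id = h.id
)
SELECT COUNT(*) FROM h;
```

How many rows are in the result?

5

Base: id=2 (docs) at lev 0.
Iteration 1: rows with parent_id in {2} -> alice (id 4, lev 1), home (id 5, lev 1).
Iteration 2: rows with parent_id in {4,5} -> cache (id 9, lev 2).
Iteration 3: rows with parent_id in {9} -> proj (id 13, lev 3).
Iteration 4: no rows with parent_id in {13}; recursion stops.
Total rows emitted: 5.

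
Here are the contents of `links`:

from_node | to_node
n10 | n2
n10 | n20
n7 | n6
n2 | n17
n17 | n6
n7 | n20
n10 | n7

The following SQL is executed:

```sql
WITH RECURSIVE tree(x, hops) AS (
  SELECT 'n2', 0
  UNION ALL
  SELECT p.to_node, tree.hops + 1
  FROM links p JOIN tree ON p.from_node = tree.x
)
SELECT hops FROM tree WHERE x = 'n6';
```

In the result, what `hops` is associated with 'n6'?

2

Base: (n2, hops=0).
Iteration 1: edges from {n2} -> (n17, hops=1).
Iteration 2: edges from {n17} -> (n6, hops=2).
Iteration 3: no outgoing edges from {n6}; recursion stops.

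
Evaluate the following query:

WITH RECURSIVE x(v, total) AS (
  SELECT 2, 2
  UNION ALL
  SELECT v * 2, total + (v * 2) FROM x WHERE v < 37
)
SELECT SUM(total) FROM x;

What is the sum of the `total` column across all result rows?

240

Base: v=2, total=2.
Iteration 1: 2 < 37 holds -> v = 2 * 2 = 4, total = 2 + 4 = 6.
Iteration 2: 4 < 37 holds -> v = 4 * 2 = 8, total = 6 + 8 = 14.
Iteration 3: 8 < 37 holds -> v = 8 * 2 = 16, total = 14 + 16 = 30.
Iteration 4: 16 < 37 holds -> v = 16 * 2 = 32, total = 30 + 32 = 62.
Iteration 5: 32 < 37 holds -> v = 32 * 2 = 64, total = 62 + 64 = 126.
Iteration 6: 64 < 37 fails; recursion stops.
SUM(total) = 2 + 6 + 14 + 30 + 62 + 126 = 240.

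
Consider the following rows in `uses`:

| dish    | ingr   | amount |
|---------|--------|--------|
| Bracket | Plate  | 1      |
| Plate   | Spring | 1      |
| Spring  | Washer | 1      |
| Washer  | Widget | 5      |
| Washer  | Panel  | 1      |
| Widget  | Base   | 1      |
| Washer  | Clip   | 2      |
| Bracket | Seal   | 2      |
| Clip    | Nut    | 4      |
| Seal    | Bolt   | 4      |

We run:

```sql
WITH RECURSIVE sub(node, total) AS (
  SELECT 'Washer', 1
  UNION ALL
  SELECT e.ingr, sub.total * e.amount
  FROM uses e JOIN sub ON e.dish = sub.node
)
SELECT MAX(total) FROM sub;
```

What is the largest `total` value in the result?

Base: (Washer, total=1).
Iteration 1: components of {Washer} -> Clip = 1*2 = 2, Panel = 1*1 = 1, Widget = 1*5 = 5.
Iteration 2: components of {Clip,Panel,Widget} -> Base = 5*1 = 5, Nut = 2*4 = 8.
Iteration 3: no further components; recursion stops.
total values: 1, 5, 1, 2, 5, 8; the maximum is 8.

8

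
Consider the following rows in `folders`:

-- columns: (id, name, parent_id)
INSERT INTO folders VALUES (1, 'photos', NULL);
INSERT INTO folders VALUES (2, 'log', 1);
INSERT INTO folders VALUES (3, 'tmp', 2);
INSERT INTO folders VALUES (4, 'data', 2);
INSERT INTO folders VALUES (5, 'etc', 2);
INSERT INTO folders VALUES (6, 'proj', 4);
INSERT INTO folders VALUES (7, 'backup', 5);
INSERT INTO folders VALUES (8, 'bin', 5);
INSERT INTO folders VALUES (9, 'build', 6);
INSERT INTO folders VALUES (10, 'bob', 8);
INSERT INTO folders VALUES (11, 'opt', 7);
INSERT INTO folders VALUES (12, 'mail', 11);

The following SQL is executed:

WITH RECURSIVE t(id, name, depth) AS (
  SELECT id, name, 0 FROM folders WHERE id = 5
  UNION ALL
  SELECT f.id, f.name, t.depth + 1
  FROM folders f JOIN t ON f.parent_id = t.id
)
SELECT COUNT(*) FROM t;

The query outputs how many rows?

Base: id=5 (etc) at depth 0.
Iteration 1: rows with parent_id in {5} -> backup (id 7, depth 1), bin (id 8, depth 1).
Iteration 2: rows with parent_id in {7,8} -> bob (id 10, depth 2), opt (id 11, depth 2).
Iteration 3: rows with parent_id in {10,11} -> mail (id 12, depth 3).
Iteration 4: no rows with parent_id in {12}; recursion stops.
Total rows emitted: 6.

6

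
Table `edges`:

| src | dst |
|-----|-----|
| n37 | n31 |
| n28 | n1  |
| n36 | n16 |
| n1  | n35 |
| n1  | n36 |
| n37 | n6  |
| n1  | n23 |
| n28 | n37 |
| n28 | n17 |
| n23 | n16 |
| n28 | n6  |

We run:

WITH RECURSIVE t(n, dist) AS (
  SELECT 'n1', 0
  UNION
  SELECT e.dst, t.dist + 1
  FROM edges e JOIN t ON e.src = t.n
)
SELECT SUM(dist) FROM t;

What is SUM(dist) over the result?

5

Base: (n1, dist=0).
Iteration 1: edges from {n1} -> (n23, dist=1), (n35, dist=1), (n36, dist=1).
Iteration 2: edges from {n23,n35,n36} -> (n16, dist=2). [UNION drops 1 duplicate row(s)]
Iteration 3: no outgoing edges from {n16}; recursion stops.
SUM(dist) = 0 + 1 + 1 + 1 + 2 = 5.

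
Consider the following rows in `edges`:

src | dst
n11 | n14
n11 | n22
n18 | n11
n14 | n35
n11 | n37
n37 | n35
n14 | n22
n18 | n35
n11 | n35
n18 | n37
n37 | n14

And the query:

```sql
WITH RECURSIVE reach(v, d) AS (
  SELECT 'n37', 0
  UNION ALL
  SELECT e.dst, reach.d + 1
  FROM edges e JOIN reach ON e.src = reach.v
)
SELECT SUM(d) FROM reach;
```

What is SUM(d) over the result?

Base: (n37, d=0).
Iteration 1: edges from {n37} -> (n14, d=1), (n35, d=1).
Iteration 2: edges from {n14,n35} -> (n22, d=2), (n35, d=2).
Iteration 3: no outgoing edges from {n22,n35}; recursion stops.
SUM(d) = 0 + 1 + 1 + 2 + 2 = 6.

6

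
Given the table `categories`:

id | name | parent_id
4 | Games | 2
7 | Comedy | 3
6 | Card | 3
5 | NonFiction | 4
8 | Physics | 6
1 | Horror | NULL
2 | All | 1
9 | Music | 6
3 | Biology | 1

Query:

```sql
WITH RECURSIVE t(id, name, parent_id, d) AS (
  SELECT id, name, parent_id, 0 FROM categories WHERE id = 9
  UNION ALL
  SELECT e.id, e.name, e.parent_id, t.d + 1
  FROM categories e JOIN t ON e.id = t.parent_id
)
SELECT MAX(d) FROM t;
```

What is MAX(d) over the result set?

3

Base: id=9 (Music), parent_id=6, d 0.
Iteration 1: join on id=6 -> Card (id 6, parent_id=3, d 1).
Iteration 2: join on id=3 -> Biology (id 3, parent_id=1, d 2).
Iteration 3: join on id=1 -> Horror (id 1, parent_id=NULL, d 3).
Iteration 4: parent_id is NULL; no match; recursion stops.
d values: 0, 1, 2, 3; the maximum is 3.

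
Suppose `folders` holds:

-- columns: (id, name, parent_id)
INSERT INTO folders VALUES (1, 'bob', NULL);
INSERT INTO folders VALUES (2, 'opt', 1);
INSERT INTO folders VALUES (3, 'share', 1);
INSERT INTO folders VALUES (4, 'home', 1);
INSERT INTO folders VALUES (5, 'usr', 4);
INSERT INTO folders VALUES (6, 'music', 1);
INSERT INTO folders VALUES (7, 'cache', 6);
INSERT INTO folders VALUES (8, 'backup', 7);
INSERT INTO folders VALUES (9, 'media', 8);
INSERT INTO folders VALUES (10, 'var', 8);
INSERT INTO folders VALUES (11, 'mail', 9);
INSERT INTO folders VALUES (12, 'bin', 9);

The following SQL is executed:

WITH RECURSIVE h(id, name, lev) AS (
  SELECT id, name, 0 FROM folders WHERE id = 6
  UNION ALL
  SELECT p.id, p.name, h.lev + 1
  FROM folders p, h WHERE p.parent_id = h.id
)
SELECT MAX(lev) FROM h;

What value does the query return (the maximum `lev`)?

Base: id=6 (music) at lev 0.
Iteration 1: rows with parent_id in {6} -> cache (id 7, lev 1).
Iteration 2: rows with parent_id in {7} -> backup (id 8, lev 2).
Iteration 3: rows with parent_id in {8} -> media (id 9, lev 3), var (id 10, lev 3).
Iteration 4: rows with parent_id in {9,10} -> mail (id 11, lev 4), bin (id 12, lev 4).
Iteration 5: no rows with parent_id in {11,12}; recursion stops.
lev values: 0, 1, 2, 3, 3, 4, 4; the maximum is 4.

4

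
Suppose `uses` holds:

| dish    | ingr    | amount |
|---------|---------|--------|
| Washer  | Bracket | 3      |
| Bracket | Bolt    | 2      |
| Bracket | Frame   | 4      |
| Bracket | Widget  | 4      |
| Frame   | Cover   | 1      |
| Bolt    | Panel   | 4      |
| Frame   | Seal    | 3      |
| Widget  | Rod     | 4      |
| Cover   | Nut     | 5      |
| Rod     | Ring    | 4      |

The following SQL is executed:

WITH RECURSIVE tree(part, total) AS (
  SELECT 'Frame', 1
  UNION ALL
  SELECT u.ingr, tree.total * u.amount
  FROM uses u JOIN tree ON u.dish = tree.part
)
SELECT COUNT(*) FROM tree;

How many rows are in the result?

Base: (Frame, total=1).
Iteration 1: components of {Frame} -> Cover = 1*1 = 1, Seal = 1*3 = 3.
Iteration 2: components of {Cover,Seal} -> Nut = 1*5 = 5.
Iteration 3: no further components; recursion stops.
Total rows emitted: 4.

4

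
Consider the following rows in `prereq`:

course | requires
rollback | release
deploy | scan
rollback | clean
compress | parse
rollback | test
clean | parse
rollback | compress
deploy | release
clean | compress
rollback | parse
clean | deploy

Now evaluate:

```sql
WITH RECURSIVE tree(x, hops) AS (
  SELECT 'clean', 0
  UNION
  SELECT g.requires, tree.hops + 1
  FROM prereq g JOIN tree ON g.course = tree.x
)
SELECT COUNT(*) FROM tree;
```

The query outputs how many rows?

Base: (clean, hops=0).
Iteration 1: edges from {clean} -> (compress, hops=1), (deploy, hops=1), (parse, hops=1).
Iteration 2: edges from {compress,deploy,parse} -> (parse, hops=2), (release, hops=2), (scan, hops=2).
Iteration 3: no outgoing edges from {parse,release,scan}; recursion stops.
Total rows emitted: 7.

7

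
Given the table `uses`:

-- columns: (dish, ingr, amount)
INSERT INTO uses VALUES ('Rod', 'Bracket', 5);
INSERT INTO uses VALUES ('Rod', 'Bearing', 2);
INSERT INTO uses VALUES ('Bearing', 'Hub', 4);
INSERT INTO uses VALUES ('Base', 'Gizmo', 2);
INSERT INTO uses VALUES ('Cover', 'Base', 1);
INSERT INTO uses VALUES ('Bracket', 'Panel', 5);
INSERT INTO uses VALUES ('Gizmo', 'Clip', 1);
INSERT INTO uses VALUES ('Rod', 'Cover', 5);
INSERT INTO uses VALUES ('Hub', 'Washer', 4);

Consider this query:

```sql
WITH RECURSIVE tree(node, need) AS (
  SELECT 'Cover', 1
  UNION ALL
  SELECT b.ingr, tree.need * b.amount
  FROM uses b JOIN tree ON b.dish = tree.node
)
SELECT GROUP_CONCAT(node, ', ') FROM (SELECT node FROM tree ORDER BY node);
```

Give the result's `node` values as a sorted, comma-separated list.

Base: (Cover, need=1).
Iteration 1: components of {Cover} -> Base = 1*1 = 1.
Iteration 2: components of {Base} -> Gizmo = 1*2 = 2.
Iteration 3: components of {Gizmo} -> Clip = 2*1 = 2.
Iteration 4: no further components; recursion stops.

Base, Clip, Cover, Gizmo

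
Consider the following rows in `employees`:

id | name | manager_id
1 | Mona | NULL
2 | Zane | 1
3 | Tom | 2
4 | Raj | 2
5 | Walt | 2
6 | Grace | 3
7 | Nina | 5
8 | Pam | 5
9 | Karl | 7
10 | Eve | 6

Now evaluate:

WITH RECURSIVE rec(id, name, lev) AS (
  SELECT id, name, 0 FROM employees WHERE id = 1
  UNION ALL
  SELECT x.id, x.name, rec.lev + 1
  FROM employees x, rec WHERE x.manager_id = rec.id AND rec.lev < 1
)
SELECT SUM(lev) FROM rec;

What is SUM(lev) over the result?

Base: id=1 (Mona) at lev 0.
Iteration 1: rows with manager_id in {1} -> Zane (id 2, lev 1).
Iteration 2: lev < 1 fails for all current rows; recursion stops.
SUM(lev) = 0 + 1 = 1.

1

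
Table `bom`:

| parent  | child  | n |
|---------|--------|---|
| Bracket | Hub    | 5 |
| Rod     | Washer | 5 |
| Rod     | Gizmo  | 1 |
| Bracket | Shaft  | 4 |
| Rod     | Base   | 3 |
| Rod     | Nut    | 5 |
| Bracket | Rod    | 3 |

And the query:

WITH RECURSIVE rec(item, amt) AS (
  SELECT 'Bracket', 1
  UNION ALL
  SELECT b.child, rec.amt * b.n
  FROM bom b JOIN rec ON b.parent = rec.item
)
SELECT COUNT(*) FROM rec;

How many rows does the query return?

8

Base: (Bracket, amt=1).
Iteration 1: components of {Bracket} -> Hub = 1*5 = 5, Rod = 1*3 = 3, Shaft = 1*4 = 4.
Iteration 2: components of {Hub,Rod,Shaft} -> Base = 3*3 = 9, Gizmo = 3*1 = 3, Nut = 3*5 = 15, Washer = 3*5 = 15.
Iteration 3: no further components; recursion stops.
Total rows emitted: 8.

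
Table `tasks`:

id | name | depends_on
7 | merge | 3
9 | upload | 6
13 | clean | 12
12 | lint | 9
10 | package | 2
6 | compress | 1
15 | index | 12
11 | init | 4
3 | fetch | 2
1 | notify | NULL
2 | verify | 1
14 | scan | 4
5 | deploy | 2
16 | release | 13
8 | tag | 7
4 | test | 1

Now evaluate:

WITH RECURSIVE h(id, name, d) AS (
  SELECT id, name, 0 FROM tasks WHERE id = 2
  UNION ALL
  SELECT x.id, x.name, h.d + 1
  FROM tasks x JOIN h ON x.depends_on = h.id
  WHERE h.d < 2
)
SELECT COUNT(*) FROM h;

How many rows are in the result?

5

Base: id=2 (verify) at d 0.
Iteration 1: rows with depends_on in {2} -> fetch (id 3, d 1), deploy (id 5, d 1), package (id 10, d 1).
Iteration 2: rows with depends_on in {3,5,10} -> merge (id 7, d 2).
Iteration 3: d < 2 fails for all current rows; recursion stops.
Total rows emitted: 5.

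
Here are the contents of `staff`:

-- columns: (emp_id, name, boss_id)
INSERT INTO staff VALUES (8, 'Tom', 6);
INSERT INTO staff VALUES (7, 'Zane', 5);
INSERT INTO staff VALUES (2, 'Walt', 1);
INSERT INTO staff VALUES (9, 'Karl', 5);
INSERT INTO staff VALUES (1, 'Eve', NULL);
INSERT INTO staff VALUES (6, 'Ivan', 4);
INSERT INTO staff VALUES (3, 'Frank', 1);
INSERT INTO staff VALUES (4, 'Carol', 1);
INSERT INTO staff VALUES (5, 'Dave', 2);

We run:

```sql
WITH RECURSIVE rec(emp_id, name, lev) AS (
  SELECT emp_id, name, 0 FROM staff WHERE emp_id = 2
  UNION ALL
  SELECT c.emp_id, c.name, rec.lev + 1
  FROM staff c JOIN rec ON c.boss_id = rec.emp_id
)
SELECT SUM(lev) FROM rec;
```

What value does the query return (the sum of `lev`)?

5

Base: emp_id=2 (Walt) at lev 0.
Iteration 1: rows with boss_id in {2} -> Dave (id 5, lev 1).
Iteration 2: rows with boss_id in {5} -> Zane (id 7, lev 2), Karl (id 9, lev 2).
Iteration 3: no rows with boss_id in {7,9}; recursion stops.
SUM(lev) = 0 + 1 + 2 + 2 = 5.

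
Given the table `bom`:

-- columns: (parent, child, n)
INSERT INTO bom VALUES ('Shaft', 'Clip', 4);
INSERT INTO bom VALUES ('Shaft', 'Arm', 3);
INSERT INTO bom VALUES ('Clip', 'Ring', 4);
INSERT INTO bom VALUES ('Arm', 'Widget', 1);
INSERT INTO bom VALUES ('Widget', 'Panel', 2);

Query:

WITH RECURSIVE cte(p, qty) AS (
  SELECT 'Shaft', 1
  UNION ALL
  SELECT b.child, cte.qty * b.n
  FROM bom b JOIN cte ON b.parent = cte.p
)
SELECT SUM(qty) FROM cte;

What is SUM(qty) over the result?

33

Base: (Shaft, qty=1).
Iteration 1: components of {Shaft} -> Arm = 1*3 = 3, Clip = 1*4 = 4.
Iteration 2: components of {Arm,Clip} -> Ring = 4*4 = 16, Widget = 3*1 = 3.
Iteration 3: components of {Ring,Widget} -> Panel = 3*2 = 6.
Iteration 4: no further components; recursion stops.
SUM(qty) = 1 + 4 + 3 + 16 + 3 + 6 = 33.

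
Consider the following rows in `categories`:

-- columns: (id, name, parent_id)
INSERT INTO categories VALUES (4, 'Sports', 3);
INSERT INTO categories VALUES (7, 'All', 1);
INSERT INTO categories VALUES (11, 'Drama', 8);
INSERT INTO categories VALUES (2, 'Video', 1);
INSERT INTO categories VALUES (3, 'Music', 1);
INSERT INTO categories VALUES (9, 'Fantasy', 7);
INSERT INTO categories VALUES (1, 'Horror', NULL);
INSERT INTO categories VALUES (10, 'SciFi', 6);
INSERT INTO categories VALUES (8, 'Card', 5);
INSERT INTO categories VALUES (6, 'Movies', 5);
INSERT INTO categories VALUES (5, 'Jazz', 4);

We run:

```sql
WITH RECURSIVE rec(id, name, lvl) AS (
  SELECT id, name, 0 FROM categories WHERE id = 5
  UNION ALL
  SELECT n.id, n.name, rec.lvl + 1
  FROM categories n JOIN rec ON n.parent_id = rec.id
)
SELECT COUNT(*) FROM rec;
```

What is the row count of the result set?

5

Base: id=5 (Jazz) at lvl 0.
Iteration 1: rows with parent_id in {5} -> Movies (id 6, lvl 1), Card (id 8, lvl 1).
Iteration 2: rows with parent_id in {6,8} -> SciFi (id 10, lvl 2), Drama (id 11, lvl 2).
Iteration 3: no rows with parent_id in {10,11}; recursion stops.
Total rows emitted: 5.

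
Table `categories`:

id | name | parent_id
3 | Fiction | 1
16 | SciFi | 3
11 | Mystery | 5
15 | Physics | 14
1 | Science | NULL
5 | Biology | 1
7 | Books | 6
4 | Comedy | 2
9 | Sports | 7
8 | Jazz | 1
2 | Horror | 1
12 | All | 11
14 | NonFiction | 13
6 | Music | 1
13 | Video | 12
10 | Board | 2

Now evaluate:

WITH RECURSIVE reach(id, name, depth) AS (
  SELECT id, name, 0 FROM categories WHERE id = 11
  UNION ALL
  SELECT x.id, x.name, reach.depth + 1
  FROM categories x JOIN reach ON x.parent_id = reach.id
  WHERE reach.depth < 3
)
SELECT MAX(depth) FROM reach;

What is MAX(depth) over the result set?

3

Base: id=11 (Mystery) at depth 0.
Iteration 1: rows with parent_id in {11} -> All (id 12, depth 1).
Iteration 2: rows with parent_id in {12} -> Video (id 13, depth 2).
Iteration 3: rows with parent_id in {13} -> NonFiction (id 14, depth 3).
Iteration 4: depth < 3 fails for all current rows; recursion stops.
depth values: 0, 1, 2, 3; the maximum is 3.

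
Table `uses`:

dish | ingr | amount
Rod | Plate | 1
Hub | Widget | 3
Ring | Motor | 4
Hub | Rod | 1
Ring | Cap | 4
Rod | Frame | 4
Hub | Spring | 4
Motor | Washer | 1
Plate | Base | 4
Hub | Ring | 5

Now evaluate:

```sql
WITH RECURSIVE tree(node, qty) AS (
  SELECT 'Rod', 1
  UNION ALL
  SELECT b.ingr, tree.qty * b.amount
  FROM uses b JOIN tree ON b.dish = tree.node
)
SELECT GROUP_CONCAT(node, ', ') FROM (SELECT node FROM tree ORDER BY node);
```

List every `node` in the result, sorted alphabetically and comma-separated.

Base: (Rod, qty=1).
Iteration 1: components of {Rod} -> Frame = 1*4 = 4, Plate = 1*1 = 1.
Iteration 2: components of {Frame,Plate} -> Base = 1*4 = 4.
Iteration 3: no further components; recursion stops.

Base, Frame, Plate, Rod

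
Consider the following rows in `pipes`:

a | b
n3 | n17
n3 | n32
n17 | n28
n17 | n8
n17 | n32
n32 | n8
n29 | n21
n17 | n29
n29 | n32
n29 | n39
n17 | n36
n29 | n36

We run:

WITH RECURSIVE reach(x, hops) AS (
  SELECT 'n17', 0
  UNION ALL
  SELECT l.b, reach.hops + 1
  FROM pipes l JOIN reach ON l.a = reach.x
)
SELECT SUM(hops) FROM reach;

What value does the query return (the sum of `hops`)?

Base: (n17, hops=0).
Iteration 1: edges from {n17} -> (n28, hops=1), (n29, hops=1), (n32, hops=1), (n36, hops=1), (n8, hops=1).
Iteration 2: edges from {n28,n29,n32,n36,n8} -> (n21, hops=2), (n32, hops=2), (n36, hops=2), (n39, hops=2), (n8, hops=2).
Iteration 3: edges from {n21,n32,n36,n39,n8} -> (n8, hops=3).
Iteration 4: no outgoing edges from {n8}; recursion stops.
SUM(hops) = 0 + 1 + 1 + 1 + 1 + 1 + 2 + 2 + 2 + 2 + 2 + 3 = 18.

18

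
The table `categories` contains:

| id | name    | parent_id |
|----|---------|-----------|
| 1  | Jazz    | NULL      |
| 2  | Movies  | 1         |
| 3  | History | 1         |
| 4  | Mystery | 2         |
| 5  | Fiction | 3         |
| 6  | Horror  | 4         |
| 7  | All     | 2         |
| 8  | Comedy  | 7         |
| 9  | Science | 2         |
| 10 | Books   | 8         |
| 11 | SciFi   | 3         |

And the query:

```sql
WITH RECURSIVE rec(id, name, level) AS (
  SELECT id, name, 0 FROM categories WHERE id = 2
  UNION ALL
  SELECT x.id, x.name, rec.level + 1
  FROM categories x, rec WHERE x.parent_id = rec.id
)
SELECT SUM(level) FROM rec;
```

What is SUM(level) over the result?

10

Base: id=2 (Movies) at level 0.
Iteration 1: rows with parent_id in {2} -> Mystery (id 4, level 1), All (id 7, level 1), Science (id 9, level 1).
Iteration 2: rows with parent_id in {4,7,9} -> Horror (id 6, level 2), Comedy (id 8, level 2).
Iteration 3: rows with parent_id in {6,8} -> Books (id 10, level 3).
Iteration 4: no rows with parent_id in {10}; recursion stops.
SUM(level) = 0 + 1 + 1 + 1 + 2 + 2 + 3 = 10.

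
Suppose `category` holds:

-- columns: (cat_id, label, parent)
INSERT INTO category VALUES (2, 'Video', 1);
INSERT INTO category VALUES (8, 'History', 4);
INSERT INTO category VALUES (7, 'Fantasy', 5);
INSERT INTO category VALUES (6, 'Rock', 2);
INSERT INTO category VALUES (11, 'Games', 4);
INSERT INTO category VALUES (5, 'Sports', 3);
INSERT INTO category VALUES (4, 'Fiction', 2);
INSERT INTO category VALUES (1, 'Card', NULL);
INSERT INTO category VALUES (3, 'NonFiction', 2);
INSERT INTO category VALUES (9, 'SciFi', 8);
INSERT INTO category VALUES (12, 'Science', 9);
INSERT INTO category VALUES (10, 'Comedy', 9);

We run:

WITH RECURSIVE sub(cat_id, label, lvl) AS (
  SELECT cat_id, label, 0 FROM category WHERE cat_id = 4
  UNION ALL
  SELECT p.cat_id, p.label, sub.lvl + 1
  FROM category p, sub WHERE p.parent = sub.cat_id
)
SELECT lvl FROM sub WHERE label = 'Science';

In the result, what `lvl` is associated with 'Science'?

Base: cat_id=4 (Fiction) at lvl 0.
Iteration 1: rows with parent in {4} -> History (id 8, lvl 1), Games (id 11, lvl 1).
Iteration 2: rows with parent in {8,11} -> SciFi (id 9, lvl 2).
Iteration 3: rows with parent in {9} -> Comedy (id 10, lvl 3), Science (id 12, lvl 3).
Iteration 4: no rows with parent in {10,12}; recursion stops.

3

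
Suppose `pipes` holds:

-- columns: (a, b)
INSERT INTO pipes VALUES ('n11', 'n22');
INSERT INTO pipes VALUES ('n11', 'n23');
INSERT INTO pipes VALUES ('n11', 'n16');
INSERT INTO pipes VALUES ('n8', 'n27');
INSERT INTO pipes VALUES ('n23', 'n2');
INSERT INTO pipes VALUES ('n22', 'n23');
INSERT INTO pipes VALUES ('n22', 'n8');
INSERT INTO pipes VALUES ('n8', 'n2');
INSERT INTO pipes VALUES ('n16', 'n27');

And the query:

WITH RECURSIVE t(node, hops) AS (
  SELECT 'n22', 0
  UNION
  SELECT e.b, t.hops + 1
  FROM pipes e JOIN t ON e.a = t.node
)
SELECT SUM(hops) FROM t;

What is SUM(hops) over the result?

6

Base: (n22, hops=0).
Iteration 1: edges from {n22} -> (n23, hops=1), (n8, hops=1).
Iteration 2: edges from {n23,n8} -> (n2, hops=2), (n27, hops=2). [UNION drops 1 duplicate row(s)]
Iteration 3: no outgoing edges from {n2,n27}; recursion stops.
SUM(hops) = 0 + 1 + 1 + 2 + 2 = 6.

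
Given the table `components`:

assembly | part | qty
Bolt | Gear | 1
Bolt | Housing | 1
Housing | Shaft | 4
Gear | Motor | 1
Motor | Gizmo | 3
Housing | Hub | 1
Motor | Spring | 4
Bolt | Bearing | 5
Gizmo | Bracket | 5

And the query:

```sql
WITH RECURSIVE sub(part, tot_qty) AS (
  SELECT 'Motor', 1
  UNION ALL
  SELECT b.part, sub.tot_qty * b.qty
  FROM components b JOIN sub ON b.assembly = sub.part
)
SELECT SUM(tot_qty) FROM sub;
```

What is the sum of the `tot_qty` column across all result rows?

23

Base: (Motor, tot_qty=1).
Iteration 1: components of {Motor} -> Gizmo = 1*3 = 3, Spring = 1*4 = 4.
Iteration 2: components of {Gizmo,Spring} -> Bracket = 3*5 = 15.
Iteration 3: no further components; recursion stops.
SUM(tot_qty) = 1 + 3 + 4 + 15 = 23.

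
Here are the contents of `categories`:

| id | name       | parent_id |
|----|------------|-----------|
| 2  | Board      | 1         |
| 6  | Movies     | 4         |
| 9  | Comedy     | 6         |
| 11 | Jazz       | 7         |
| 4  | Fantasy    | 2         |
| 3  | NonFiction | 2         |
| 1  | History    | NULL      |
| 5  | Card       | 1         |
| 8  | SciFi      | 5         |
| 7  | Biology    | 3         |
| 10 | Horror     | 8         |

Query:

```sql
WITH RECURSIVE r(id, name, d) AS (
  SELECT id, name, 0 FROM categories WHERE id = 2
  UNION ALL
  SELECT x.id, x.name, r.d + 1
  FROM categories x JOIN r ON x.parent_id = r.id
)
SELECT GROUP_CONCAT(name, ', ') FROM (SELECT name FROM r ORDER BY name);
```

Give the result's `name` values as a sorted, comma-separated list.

Base: id=2 (Board) at d 0.
Iteration 1: rows with parent_id in {2} -> NonFiction (id 3, d 1), Fantasy (id 4, d 1).
Iteration 2: rows with parent_id in {3,4} -> Movies (id 6, d 2), Biology (id 7, d 2).
Iteration 3: rows with parent_id in {6,7} -> Comedy (id 9, d 3), Jazz (id 11, d 3).
Iteration 4: no rows with parent_id in {9,11}; recursion stops.

Biology, Board, Comedy, Fantasy, Jazz, Movies, NonFiction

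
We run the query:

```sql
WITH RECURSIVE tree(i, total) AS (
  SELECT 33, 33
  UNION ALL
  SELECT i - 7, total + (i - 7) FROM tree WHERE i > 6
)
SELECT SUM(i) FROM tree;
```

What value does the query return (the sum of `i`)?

Base: i=33, total=33.
Iteration 1: 33 > 6 holds -> i = 33 - 7 = 26, total = 33 + 26 = 59.
Iteration 2: 26 > 6 holds -> i = 26 - 7 = 19, total = 59 + 19 = 78.
Iteration 3: 19 > 6 holds -> i = 19 - 7 = 12, total = 78 + 12 = 90.
Iteration 4: 12 > 6 holds -> i = 12 - 7 = 5, total = 90 + 5 = 95.
Iteration 5: 5 > 6 fails; recursion stops.
SUM(i) = 33 + 26 + 19 + 12 + 5 = 95.

95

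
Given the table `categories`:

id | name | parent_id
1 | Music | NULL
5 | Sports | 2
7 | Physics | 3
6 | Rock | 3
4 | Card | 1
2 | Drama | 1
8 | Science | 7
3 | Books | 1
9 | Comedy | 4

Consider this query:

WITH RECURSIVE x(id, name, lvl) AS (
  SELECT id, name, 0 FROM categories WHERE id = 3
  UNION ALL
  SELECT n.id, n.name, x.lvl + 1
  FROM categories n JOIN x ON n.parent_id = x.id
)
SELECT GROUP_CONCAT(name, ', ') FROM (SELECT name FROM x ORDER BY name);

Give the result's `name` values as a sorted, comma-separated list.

Books, Physics, Rock, Science

Base: id=3 (Books) at lvl 0.
Iteration 1: rows with parent_id in {3} -> Rock (id 6, lvl 1), Physics (id 7, lvl 1).
Iteration 2: rows with parent_id in {6,7} -> Science (id 8, lvl 2).
Iteration 3: no rows with parent_id in {8}; recursion stops.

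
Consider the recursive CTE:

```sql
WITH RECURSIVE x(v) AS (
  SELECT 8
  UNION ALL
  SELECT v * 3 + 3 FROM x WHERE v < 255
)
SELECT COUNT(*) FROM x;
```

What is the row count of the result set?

Base: v=8.
Iteration 1: 8 < 255 holds -> v = 8 * 3 + 3 = 27.
Iteration 2: 27 < 255 holds -> v = 27 * 3 + 3 = 84.
Iteration 3: 84 < 255 holds -> v = 84 * 3 + 3 = 255.
Iteration 4: 255 < 255 fails; recursion stops.
Total rows emitted: 4.

4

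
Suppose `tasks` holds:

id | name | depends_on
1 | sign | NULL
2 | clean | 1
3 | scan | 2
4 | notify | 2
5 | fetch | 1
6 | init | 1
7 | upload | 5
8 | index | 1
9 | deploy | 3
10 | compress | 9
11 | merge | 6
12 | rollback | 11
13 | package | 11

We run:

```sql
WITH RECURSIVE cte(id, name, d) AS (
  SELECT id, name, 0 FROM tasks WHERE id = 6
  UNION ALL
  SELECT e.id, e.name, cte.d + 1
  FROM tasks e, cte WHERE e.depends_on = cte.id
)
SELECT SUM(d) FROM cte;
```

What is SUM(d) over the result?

5

Base: id=6 (init) at d 0.
Iteration 1: rows with depends_on in {6} -> merge (id 11, d 1).
Iteration 2: rows with depends_on in {11} -> rollback (id 12, d 2), package (id 13, d 2).
Iteration 3: no rows with depends_on in {12,13}; recursion stops.
SUM(d) = 0 + 1 + 2 + 2 = 5.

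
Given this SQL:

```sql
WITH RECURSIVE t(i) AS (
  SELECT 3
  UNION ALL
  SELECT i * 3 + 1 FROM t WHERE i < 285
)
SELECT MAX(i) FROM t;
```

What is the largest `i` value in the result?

Base: i=3.
Iteration 1: 3 < 285 holds -> i = 3 * 3 + 1 = 10.
Iteration 2: 10 < 285 holds -> i = 10 * 3 + 1 = 31.
Iteration 3: 31 < 285 holds -> i = 31 * 3 + 1 = 94.
Iteration 4: 94 < 285 holds -> i = 94 * 3 + 1 = 283.
Iteration 5: 283 < 285 holds -> i = 283 * 3 + 1 = 850.
Iteration 6: 850 < 285 fails; recursion stops.
i values: 3, 10, 31, 94, 283, 850; the maximum is 850.

850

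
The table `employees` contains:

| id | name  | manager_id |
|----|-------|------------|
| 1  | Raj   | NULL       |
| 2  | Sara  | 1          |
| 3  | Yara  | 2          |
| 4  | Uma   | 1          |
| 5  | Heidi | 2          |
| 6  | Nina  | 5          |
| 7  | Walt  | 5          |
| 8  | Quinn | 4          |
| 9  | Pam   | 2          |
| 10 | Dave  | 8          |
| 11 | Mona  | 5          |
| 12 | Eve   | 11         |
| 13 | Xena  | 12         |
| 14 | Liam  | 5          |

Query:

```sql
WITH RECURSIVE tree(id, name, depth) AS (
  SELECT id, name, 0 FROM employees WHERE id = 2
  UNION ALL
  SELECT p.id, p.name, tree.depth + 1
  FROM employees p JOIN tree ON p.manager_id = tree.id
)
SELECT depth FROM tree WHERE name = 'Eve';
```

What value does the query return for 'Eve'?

Base: id=2 (Sara) at depth 0.
Iteration 1: rows with manager_id in {2} -> Yara (id 3, depth 1), Heidi (id 5, depth 1), Pam (id 9, depth 1).
Iteration 2: rows with manager_id in {3,5,9} -> Nina (id 6, depth 2), Walt (id 7, depth 2), Mona (id 11, depth 2), Liam (id 14, depth 2).
Iteration 3: rows with manager_id in {6,7,11,14} -> Eve (id 12, depth 3).
Iteration 4: rows with manager_id in {12} -> Xena (id 13, depth 4).
Iteration 5: no rows with manager_id in {13}; recursion stops.

3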